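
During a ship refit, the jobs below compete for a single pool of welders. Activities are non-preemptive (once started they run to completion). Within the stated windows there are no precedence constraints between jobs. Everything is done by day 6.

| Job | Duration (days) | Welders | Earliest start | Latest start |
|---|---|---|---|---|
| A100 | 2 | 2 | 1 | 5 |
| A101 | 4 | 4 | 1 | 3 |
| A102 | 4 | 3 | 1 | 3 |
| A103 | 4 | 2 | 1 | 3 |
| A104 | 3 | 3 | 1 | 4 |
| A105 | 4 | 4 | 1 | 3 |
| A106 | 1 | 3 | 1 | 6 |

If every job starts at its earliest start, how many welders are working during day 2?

At early start, day 2 has: A100, A101, A102, A103, A104, A105.
Demand: 2 + 4 + 3 + 2 + 3 + 4 = 18.

18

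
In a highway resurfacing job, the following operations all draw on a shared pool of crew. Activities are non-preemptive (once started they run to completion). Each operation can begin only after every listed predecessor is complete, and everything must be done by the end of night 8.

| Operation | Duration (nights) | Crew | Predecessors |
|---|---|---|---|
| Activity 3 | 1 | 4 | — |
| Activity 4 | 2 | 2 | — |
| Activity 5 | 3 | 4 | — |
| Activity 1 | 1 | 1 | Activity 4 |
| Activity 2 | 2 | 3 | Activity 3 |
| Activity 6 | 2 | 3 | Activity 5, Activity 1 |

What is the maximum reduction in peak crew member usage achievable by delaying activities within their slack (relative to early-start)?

5

Early-start peak: n1:10  n2:9  n3:8  n4:3  n5:3  n6:0  n7:0  n8:0 ⇒ 10.
Leveled (Activity 3@1, Activity 4@2, Activity 5@4, Activity 1@4, Activity 2@2, Activity 6@7): n1:4  n2:5  n3:5  n4:5  n5:4  n6:4  n7:3  n8:3 ⇒ 5.
Reduction 10 − 5 = 5.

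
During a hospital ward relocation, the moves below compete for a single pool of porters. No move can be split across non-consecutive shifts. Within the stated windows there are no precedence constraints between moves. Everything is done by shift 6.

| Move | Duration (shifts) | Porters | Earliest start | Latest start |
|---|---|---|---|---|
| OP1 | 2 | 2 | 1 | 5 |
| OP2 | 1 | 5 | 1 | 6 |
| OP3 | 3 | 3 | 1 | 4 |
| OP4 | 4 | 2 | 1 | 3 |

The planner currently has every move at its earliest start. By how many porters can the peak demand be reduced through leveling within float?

7

Early-start peak: s1:12  s2:7  s3:5  s4:2  s5:0  s6:0 ⇒ 12.
Leveled (OP1@1, OP2@6, OP3@3, OP4@1): s1:4  s2:4  s3:5  s4:5  s5:3  s6:5 ⇒ 5.
Reduction 12 − 5 = 7.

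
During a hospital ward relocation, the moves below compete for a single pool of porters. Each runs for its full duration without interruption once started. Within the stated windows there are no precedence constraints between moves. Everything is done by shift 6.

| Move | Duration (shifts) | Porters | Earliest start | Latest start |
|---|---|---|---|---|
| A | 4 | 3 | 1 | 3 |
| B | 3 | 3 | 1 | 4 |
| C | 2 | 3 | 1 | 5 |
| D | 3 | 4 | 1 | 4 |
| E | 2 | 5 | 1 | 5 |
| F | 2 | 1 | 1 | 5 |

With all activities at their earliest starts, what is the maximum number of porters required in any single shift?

Early-start schedule: A@1, B@1, C@1, D@1, E@1, F@1.
Load per shift: shift 1: 19, shift 2: 19, shift 3: 10, shift 4: 3, shift 5: 0, shift 6: 0.
Peak is 19.

19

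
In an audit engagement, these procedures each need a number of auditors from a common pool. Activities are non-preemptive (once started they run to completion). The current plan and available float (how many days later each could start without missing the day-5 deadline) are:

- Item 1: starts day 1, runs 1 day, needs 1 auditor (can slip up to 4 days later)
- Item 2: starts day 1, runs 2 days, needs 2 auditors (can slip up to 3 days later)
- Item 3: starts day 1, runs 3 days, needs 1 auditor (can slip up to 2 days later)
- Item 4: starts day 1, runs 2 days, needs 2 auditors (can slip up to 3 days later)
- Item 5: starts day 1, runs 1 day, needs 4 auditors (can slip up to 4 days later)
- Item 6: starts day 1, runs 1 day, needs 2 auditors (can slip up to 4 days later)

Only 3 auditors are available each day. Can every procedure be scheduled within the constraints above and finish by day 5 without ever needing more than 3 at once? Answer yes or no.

Total auditor-days = 18; over 5 days the average is 18/5 > 3, so some day must exceed 3.

no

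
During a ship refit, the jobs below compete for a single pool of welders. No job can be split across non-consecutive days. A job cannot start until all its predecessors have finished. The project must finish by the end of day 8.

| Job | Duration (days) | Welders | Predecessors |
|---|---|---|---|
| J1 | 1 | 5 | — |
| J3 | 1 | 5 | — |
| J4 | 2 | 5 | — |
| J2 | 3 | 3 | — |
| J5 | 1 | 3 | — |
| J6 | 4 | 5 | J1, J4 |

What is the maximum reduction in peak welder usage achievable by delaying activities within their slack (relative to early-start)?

13

Early-start peak: d1:21  d2:8  d3:8  d4:5  d5:5  d6:5  d7:0  d8:0 ⇒ 21.
Leveled (J1@1, J3@2, J4@3, J2@1, J5@4, J6@5): d1:8  d2:8  d3:8  d4:8  d5:5  d6:5  d7:5  d8:5 ⇒ 8.
Reduction 21 − 8 = 13.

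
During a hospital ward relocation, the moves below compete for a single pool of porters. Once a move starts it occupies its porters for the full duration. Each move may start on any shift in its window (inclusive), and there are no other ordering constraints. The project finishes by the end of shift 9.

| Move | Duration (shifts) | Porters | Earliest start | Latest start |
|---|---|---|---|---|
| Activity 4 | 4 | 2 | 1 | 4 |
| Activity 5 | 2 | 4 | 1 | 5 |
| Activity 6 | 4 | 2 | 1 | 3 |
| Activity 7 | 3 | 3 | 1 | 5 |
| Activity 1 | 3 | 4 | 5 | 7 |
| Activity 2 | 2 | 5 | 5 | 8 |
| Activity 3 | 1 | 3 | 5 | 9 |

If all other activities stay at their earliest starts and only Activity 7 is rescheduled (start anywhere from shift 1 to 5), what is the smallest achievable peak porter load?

Activity 7@1: s1:11  s2:11  s3:7  s4:4  s5:12  s6:9  s7:4  s8:0  s9:0 → peak 12
Activity 7@2: s1:8  s2:11  s3:7  s4:7  s5:12  s6:9  s7:4  s8:0  s9:0 → peak 12
Activity 7@3: s1:8  s2:8  s3:7  s4:7  s5:15  s6:9  s7:4  s8:0  s9:0 → peak 15
Activity 7@4: s1:8  s2:8  s3:4  s4:7  s5:15  s6:12  s7:4  s8:0  s9:0 → peak 15
Activity 7@5: s1:8  s2:8  s3:4  s4:4  s5:15  s6:12  s7:7  s8:0  s9:0 → peak 15
Best is Activity 7@1, peak 12.

12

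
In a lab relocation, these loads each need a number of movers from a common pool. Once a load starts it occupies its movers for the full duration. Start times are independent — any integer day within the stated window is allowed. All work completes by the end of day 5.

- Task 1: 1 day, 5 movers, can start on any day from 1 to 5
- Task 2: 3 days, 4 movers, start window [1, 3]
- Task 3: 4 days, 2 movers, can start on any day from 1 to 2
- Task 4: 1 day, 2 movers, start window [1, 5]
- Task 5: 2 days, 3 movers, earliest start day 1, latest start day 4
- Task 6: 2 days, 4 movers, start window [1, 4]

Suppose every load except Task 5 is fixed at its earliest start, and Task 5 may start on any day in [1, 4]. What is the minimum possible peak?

17

Task 5@1: d1:20  d2:13  d3:6  d4:2  d5:0 → peak 20
Task 5@2: d1:17  d2:13  d3:9  d4:2  d5:0 → peak 17
Task 5@3: d1:17  d2:10  d3:9  d4:5  d5:0 → peak 17
Task 5@4: d1:17  d2:10  d3:6  d4:5  d5:3 → peak 17
Best is Task 5@2, peak 17.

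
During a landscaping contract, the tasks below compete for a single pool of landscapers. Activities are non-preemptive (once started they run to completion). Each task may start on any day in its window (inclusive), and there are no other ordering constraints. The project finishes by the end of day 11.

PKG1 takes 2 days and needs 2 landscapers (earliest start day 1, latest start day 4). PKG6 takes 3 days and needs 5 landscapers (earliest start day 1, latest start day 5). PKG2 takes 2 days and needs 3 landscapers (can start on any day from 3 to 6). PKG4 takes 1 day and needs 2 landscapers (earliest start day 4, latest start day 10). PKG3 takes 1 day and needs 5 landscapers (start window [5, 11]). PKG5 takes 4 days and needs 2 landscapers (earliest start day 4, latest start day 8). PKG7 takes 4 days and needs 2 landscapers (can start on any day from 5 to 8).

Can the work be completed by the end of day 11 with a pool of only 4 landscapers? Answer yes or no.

no

Total landscaper-days = 48; over 11 days the average is 48/11 > 4, so some day must exceed 4.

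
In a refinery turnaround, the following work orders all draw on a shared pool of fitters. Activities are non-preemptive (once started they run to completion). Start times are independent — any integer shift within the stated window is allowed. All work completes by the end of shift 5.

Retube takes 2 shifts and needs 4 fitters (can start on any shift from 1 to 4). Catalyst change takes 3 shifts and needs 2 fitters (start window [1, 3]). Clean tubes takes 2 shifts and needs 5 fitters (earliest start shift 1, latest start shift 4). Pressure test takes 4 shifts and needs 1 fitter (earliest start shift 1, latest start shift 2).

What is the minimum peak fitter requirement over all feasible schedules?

Early-start (Retube@1, Catalyst change@1, Clean tubes@1, Pressure test@1) gives peak 12: s1:12  s2:12  s3:3  s4:1  s5:0.
Shift Clean tubes→4.
Schedule Retube@1, Catalyst change@1, Clean tubes@4, Pressure test@1: s1:7  s2:7  s3:3  s4:6  s5:5 — peak 7.

7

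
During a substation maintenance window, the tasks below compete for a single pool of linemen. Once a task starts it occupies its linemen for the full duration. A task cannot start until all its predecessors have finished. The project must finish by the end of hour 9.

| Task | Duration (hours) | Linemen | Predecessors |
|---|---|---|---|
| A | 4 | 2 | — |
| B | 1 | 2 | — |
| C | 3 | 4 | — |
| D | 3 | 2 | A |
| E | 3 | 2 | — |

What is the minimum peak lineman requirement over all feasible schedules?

Early-start (A@1, B@1, C@1, D@5, E@1) gives peak 10: h1:10  h2:8  h3:8  h4:2  h5:2  h6:2  h7:2  h8:0  h9:0.
Shift C→2, E→5.
Schedule A@1, B@1, C@2, D@5, E@5: h1:4  h2:6  h3:6  h4:6  h5:4  h6:4  h7:4  h8:0  h9:0 — peak 6.

6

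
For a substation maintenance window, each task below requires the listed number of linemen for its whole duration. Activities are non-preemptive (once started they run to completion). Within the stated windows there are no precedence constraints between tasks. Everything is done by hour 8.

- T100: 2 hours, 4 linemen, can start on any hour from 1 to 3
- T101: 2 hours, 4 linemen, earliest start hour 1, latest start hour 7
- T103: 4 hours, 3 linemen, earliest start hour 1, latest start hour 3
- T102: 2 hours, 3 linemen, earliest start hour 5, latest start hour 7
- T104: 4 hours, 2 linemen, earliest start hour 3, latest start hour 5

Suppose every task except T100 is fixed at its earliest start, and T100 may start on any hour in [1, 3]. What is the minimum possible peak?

9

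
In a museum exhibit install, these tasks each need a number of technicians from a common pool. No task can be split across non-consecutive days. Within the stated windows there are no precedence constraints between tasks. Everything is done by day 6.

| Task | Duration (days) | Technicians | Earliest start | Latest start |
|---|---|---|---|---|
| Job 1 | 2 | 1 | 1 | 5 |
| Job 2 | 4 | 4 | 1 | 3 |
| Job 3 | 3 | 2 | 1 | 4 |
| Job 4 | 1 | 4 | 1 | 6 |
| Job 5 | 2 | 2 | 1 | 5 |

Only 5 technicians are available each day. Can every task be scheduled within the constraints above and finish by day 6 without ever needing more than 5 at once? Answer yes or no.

Total technician-days = 32; over 6 days the average is 32/6 > 5, so some day must exceed 5.

no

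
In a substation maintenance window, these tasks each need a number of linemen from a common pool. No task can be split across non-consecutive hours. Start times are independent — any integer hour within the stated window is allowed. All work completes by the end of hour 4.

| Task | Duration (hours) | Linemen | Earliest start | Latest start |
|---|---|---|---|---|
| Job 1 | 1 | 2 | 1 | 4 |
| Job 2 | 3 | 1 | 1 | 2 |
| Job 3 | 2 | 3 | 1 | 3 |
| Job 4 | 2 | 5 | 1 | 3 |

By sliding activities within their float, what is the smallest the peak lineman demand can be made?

Early-start (Job 1@1, Job 2@1, Job 3@1, Job 4@1) gives peak 11: h1:11  h2:9  h3:1  h4:0.
Shift Job 4→3.
Schedule Job 1@1, Job 2@1, Job 3@1, Job 4@3: h1:6  h2:4  h3:6  h4:5 — peak 6.
Total lineman-hours = 21 over 4 hours ⇒ peak ≥ ⌈21/4⌉ = 6, so 6 is optimal.

6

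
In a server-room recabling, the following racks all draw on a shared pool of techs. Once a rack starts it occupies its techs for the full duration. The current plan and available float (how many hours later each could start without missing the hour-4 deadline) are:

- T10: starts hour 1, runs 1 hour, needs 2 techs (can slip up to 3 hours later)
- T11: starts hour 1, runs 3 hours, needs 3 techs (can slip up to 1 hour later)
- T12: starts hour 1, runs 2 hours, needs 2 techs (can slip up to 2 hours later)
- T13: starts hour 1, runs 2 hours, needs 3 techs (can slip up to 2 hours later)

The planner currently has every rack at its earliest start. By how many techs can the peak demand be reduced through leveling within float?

Early-start peak: h1:10  h2:8  h3:3  h4:0 ⇒ 10.
Leveled (T10@1, T11@2, T12@1, T13@3): h1:4  h2:5  h3:6  h4:6 ⇒ 6.
Reduction 10 − 6 = 4.

4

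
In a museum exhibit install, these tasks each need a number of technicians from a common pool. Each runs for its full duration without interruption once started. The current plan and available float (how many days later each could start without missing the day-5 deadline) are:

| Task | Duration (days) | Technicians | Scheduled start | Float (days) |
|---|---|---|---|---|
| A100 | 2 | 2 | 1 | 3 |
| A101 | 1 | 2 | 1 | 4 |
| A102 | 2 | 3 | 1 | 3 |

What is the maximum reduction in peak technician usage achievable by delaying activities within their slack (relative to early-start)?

Early-start peak: d1:7  d2:5  d3:0  d4:0  d5:0 ⇒ 7.
Leveled (A100@1, A101@3, A102@4): d1:2  d2:2  d3:2  d4:3  d5:3 ⇒ 3.
Reduction 7 − 3 = 4.

4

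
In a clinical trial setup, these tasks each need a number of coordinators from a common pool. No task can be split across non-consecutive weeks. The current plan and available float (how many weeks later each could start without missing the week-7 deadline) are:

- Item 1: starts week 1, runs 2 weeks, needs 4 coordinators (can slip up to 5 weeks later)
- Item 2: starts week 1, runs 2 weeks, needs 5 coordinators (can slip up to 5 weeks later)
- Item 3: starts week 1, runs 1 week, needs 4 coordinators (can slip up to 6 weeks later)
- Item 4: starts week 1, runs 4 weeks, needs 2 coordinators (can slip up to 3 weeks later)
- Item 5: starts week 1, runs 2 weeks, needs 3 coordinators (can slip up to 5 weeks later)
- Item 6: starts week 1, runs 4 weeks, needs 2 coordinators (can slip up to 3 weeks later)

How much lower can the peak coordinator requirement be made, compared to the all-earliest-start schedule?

13

Early-start peak: w1:20  w2:16  w3:4  w4:4  w5:0  w6:0  w7:0 ⇒ 20.
Leveled (Item 1@1, Item 2@5, Item 3@7, Item 4@1, Item 5@3, Item 6@3): w1:6  w2:6  w3:7  w4:7  w5:7  w6:7  w7:4 ⇒ 7.
Reduction 20 − 7 = 13.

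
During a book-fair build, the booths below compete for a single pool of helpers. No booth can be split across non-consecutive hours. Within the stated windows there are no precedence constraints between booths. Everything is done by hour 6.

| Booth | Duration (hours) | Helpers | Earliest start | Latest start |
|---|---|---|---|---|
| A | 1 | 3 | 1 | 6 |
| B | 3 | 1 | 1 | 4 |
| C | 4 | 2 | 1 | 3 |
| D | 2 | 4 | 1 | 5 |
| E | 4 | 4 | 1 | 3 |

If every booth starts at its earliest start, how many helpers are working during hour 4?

At early start, hour 4 has: C, E.
Demand: 2 + 4 = 6.

6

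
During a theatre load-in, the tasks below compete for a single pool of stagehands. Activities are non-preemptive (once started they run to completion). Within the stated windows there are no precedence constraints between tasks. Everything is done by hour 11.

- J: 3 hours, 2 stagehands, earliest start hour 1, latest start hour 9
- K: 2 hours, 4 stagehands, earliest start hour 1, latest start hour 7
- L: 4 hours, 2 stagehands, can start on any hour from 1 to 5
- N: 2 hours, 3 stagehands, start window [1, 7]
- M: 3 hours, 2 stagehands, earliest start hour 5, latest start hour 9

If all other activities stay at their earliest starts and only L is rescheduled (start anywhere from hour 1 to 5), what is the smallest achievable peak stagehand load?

9

L@1: h1:11  h2:11  h3:4  h4:2  h5:2  h6:2  h7:2  h8:0  h9:0  h10:0  h11:0 → peak 11
L@2: h1:9  h2:11  h3:4  h4:2  h5:4  h6:2  h7:2  h8:0  h9:0  h10:0  h11:0 → peak 11
L@3: h1:9  h2:9  h3:4  h4:2  h5:4  h6:4  h7:2  h8:0  h9:0  h10:0  h11:0 → peak 9
L@4: h1:9  h2:9  h3:2  h4:2  h5:4  h6:4  h7:4  h8:0  h9:0  h10:0  h11:0 → peak 9
L@5: h1:9  h2:9  h3:2  h4:0  h5:4  h6:4  h7:4  h8:2  h9:0  h10:0  h11:0 → peak 9
Best is L@3, peak 9.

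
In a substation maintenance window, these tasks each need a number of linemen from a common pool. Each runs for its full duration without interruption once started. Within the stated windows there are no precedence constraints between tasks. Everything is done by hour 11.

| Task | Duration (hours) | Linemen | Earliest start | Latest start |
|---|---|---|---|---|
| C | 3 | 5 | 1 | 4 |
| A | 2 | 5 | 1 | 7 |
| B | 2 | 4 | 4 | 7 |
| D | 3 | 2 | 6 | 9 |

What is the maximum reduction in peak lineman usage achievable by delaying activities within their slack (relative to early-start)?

5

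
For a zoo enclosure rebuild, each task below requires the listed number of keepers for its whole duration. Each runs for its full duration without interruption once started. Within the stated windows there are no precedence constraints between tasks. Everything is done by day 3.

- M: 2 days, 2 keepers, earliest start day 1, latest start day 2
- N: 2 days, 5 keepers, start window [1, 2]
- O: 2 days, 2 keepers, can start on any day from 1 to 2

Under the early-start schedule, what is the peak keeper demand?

Early-start schedule: M@1, N@1, O@1.
Load per day: day 1: 9, day 2: 9, day 3: 0.
Peak is 9.

9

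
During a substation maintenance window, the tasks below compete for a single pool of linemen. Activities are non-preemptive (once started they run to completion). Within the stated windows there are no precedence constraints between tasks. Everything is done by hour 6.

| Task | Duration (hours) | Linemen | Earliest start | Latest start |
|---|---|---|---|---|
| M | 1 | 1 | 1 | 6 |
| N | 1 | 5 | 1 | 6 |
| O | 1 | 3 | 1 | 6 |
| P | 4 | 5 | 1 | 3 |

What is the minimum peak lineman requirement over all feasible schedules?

5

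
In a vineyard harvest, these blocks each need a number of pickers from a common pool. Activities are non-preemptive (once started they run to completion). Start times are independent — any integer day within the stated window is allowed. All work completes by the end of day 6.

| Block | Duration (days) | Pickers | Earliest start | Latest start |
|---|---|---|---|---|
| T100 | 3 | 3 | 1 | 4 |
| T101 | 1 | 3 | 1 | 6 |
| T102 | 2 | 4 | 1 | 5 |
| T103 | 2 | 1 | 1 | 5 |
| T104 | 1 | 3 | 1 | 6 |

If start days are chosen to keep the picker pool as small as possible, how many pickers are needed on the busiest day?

Early-start (T100@1, T101@1, T102@1, T103@1, T104@1) gives peak 14: d1:14  d2:8  d3:3  d4:0  d5:0  d6:0.
Shift T102→4, T103→2, T104→6.
Schedule T100@1, T101@1, T102@4, T103@2, T104@6: d1:6  d2:4  d3:4  d4:4  d5:4  d6:3 — peak 6.

6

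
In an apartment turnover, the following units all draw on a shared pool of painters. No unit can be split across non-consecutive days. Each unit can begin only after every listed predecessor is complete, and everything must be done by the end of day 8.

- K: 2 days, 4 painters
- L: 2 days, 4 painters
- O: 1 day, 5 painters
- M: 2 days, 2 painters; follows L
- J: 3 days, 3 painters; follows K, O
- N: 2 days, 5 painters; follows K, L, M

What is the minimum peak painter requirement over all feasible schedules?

Early-start (K@1, L@1, O@1, M@3, J@3, N@5) gives peak 13: d1:13  d2:8  d3:5  d4:5  d5:8  d6:5  d7:0  d8:0.
Shift O→3, J→4.
Schedule K@1, L@1, O@3, M@3, J@4, N@5: d1:8  d2:8  d3:7  d4:5  d5:8  d6:8  d7:0  d8:0 — peak 8.

8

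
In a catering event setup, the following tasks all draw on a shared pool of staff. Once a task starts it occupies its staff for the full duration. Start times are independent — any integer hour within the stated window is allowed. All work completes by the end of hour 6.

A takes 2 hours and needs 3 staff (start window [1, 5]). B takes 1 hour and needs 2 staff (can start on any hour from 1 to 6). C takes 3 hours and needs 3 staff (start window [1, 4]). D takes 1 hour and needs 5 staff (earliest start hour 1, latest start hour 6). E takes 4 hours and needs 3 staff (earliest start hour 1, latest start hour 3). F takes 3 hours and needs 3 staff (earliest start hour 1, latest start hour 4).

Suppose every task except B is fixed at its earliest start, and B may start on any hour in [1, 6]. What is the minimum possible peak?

B@1: h1:19  h2:12  h3:9  h4:3  h5:0  h6:0 → peak 19
B@2: h1:17  h2:14  h3:9  h4:3  h5:0  h6:0 → peak 17
B@3: h1:17  h2:12  h3:11  h4:3  h5:0  h6:0 → peak 17
B@4: h1:17  h2:12  h3:9  h4:5  h5:0  h6:0 → peak 17
B@5: h1:17  h2:12  h3:9  h4:3  h5:2  h6:0 → peak 17
B@6: h1:17  h2:12  h3:9  h4:3  h5:0  h6:2 → peak 17
Best is B@2, peak 17.

17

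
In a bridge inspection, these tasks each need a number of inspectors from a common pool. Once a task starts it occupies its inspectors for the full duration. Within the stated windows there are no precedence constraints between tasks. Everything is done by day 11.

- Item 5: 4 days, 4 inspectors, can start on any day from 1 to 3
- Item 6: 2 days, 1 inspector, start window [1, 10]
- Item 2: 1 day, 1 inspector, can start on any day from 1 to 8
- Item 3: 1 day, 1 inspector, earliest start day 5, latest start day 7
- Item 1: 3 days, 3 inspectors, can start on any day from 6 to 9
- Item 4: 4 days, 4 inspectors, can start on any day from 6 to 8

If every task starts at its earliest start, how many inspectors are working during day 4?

4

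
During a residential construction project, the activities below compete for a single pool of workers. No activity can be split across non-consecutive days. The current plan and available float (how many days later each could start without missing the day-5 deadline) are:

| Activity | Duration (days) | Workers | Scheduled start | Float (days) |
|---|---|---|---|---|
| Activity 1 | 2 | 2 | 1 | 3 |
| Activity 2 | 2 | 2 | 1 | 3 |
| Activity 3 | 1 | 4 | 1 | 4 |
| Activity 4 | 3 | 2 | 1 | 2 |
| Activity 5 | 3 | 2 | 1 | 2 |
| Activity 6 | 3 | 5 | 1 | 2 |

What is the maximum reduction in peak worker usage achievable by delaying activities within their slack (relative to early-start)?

Early-start peak: d1:17  d2:13  d3:9  d4:0  d5:0 ⇒ 17.
Leveled (Activity 1@1, Activity 2@1, Activity 3@1, Activity 4@2, Activity 5@2, Activity 6@3): d1:8  d2:8  d3:9  d4:9  d5:5 ⇒ 9.
Reduction 17 − 9 = 8.

8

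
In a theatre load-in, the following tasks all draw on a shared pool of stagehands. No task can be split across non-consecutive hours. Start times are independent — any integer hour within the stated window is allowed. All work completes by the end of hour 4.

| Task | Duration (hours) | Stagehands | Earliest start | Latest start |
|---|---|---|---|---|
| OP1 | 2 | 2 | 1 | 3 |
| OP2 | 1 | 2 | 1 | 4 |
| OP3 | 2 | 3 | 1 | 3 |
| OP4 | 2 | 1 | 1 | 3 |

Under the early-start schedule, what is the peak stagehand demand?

8

Early-start schedule: OP1@1, OP2@1, OP3@1, OP4@1.
Load per hour: hour 1: 8, hour 2: 6, hour 3: 0, hour 4: 0.
Peak is 8.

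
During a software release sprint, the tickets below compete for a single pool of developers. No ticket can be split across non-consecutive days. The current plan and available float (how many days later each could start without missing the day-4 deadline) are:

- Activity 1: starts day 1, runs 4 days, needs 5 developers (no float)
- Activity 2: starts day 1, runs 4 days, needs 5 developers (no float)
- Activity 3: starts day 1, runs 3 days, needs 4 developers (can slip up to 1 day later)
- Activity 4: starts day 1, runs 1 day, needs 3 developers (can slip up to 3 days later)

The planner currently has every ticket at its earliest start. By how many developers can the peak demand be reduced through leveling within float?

Early-start peak: d1:17  d2:14  d3:14  d4:10 ⇒ 17.
Leveled (Activity 1@1, Activity 2@1, Activity 3@1, Activity 4@4): d1:14  d2:14  d3:14  d4:13 ⇒ 14.
Reduction 17 − 14 = 3.

3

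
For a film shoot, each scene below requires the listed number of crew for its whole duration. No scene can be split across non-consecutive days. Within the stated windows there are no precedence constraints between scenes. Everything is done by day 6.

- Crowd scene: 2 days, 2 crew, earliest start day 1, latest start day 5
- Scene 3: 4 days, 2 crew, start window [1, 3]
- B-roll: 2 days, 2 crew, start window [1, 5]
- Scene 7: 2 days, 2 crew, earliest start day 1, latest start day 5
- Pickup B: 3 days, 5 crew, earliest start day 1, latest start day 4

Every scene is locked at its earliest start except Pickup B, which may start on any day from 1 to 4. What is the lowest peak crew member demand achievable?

8

Pickup B@1: d1:13  d2:13  d3:7  d4:2  d5:0  d6:0 → peak 13
Pickup B@2: d1:8  d2:13  d3:7  d4:7  d5:0  d6:0 → peak 13
Pickup B@3: d1:8  d2:8  d3:7  d4:7  d5:5  d6:0 → peak 8
Pickup B@4: d1:8  d2:8  d3:2  d4:7  d5:5  d6:5 → peak 8
Best is Pickup B@3, peak 8.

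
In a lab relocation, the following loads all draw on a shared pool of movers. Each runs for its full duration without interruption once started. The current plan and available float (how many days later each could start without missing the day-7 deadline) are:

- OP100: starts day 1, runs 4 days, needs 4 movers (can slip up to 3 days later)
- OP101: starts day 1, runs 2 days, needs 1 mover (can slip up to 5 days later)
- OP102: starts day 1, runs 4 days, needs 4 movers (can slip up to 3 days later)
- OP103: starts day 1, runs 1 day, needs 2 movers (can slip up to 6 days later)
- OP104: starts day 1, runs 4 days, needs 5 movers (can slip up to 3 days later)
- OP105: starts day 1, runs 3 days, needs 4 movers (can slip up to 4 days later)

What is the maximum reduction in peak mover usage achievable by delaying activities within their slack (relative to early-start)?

Early-start peak: d1:20  d2:18  d3:17  d4:13  d5:0  d6:0  d7:0 ⇒ 20.
Leveled (OP100@1, OP101@1, OP102@1, OP103@1, OP104@3, OP105@5): d1:11  d2:9  d3:13  d4:13  d5:9  d6:9  d7:4 ⇒ 13.
Reduction 20 − 13 = 7.

7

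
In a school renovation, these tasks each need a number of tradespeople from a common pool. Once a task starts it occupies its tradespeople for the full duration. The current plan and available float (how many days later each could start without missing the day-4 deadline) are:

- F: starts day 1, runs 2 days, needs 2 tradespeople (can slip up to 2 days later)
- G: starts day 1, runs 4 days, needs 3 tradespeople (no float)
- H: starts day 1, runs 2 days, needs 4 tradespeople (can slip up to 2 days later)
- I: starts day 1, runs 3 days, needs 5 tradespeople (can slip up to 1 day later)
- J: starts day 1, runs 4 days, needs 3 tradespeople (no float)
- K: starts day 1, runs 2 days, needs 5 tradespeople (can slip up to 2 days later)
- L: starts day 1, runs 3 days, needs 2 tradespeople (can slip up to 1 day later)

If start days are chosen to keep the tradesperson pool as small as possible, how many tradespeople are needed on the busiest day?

19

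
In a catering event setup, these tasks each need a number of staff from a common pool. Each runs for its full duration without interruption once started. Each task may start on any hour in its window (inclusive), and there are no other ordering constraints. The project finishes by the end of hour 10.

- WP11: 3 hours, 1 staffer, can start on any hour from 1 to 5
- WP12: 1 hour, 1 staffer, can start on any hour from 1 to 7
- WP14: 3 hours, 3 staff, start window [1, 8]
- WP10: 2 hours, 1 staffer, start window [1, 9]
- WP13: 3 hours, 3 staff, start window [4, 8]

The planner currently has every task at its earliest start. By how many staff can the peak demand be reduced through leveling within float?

3

Early-start peak: h1:6  h2:5  h3:4  h4:3  h5:3  h6:3  h7:0  h8:0  h9:0  h10:0 ⇒ 6.
Leveled (WP11@1, WP12@1, WP14@4, WP10@1, WP13@7): h1:3  h2:2  h3:1  h4:3  h5:3  h6:3  h7:3  h8:3  h9:3  h10:0 ⇒ 3.
Reduction 6 − 3 = 3.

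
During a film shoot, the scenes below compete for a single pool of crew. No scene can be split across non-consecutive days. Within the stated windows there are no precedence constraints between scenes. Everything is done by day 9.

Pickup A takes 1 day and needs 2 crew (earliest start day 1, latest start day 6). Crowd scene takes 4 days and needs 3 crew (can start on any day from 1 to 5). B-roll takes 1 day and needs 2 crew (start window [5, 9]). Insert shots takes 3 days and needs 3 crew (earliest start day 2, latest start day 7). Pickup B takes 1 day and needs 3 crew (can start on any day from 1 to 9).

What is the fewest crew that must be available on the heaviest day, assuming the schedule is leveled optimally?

Early-start (Pickup A@1, Crowd scene@1, B-roll@5, Insert shots@2, Pickup B@1) gives peak 8: d1:8  d2:6  d3:6  d4:6  d5:2  d6:0  d7:0  d8:0  d9:0.
Shift Pickup A→5, Insert shots→6, Pickup B→9.
Schedule Pickup A@5, Crowd scene@1, B-roll@5, Insert shots@6, Pickup B@9: d1:3  d2:3  d3:3  d4:3  d5:4  d6:3  d7:3  d8:3  d9:3 — peak 4.
Total crew member-days = 28 over 9 days ⇒ peak ≥ ⌈28/9⌉ = 4, so 4 is optimal.

4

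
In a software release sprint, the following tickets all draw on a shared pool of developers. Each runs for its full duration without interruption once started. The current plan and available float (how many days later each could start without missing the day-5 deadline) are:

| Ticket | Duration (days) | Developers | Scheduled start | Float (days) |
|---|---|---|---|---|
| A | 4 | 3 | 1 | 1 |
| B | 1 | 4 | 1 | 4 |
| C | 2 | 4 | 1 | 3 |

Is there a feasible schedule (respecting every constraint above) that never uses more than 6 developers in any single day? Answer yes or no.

The minimum achievable peak is 7; 6 < 7, so no feasible schedule stays within the cap.

no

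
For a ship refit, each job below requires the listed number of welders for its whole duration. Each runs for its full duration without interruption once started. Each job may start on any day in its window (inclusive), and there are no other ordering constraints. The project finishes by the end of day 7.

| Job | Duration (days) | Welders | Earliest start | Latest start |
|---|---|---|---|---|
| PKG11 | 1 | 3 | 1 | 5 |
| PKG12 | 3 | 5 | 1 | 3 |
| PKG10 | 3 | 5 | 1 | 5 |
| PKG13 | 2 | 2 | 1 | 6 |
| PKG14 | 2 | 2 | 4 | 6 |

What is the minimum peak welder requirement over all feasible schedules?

Early-start (PKG11@1, PKG12@1, PKG10@1, PKG13@1, PKG14@4) gives peak 15: d1:15  d2:12  d3:10  d4:2  d5:2  d6:0  d7:0.
Shift PKG12→2, PKG10→5.
Schedule PKG11@1, PKG12@2, PKG10@5, PKG13@1, PKG14@4: d1:5  d2:7  d3:5  d4:7  d5:7  d6:5  d7:5 — peak 7.

7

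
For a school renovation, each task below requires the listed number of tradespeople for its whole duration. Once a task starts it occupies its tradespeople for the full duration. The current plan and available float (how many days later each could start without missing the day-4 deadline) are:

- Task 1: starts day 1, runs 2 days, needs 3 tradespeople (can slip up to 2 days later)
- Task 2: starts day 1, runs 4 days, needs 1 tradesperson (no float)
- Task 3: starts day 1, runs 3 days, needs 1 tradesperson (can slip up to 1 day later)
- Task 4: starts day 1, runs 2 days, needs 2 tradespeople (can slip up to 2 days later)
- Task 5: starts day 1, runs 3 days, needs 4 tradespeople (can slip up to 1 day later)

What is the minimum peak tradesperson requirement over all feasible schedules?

Early-start (Task 1@1, Task 2@1, Task 3@1, Task 4@1, Task 5@1) gives peak 11: d1:11  d2:11  d3:6  d4:1.
Shift Task 4→3.
Schedule Task 1@1, Task 2@1, Task 3@1, Task 4@3, Task 5@1: d1:9  d2:9  d3:8  d4:3 — peak 9.

9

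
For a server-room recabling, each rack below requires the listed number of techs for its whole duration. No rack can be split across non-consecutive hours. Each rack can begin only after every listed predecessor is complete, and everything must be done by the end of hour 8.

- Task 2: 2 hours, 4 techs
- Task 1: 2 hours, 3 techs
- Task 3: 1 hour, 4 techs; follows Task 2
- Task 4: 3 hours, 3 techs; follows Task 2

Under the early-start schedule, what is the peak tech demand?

Early-start schedule: Task 2@1, Task 1@1, Task 3@3, Task 4@3.
Load per hour: hour 1: 7, hour 2: 7, hour 3: 7, hour 4: 3, hour 5: 3, hour 6: 0, hour 7: 0, hour 8: 0.
Peak is 7.

7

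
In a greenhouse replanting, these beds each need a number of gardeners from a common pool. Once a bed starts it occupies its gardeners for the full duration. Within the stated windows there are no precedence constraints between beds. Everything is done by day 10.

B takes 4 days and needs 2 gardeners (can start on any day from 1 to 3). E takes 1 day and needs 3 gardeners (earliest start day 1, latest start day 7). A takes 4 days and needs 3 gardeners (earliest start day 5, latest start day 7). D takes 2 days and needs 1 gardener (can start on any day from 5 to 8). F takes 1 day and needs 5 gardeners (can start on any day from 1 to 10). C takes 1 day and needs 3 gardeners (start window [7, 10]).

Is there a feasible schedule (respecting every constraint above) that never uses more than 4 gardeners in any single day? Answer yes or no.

no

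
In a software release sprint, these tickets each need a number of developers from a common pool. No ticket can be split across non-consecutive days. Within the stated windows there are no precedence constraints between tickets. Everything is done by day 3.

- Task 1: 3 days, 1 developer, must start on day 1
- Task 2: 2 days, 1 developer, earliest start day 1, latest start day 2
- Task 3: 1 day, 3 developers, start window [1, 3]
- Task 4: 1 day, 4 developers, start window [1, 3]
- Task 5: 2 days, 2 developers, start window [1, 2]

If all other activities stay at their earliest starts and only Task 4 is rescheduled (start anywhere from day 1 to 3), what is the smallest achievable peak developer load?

7

Task 4@1: d1:11  d2:4  d3:1 → peak 11
Task 4@2: d1:7  d2:8  d3:1 → peak 8
Task 4@3: d1:7  d2:4  d3:5 → peak 7
Best is Task 4@3, peak 7.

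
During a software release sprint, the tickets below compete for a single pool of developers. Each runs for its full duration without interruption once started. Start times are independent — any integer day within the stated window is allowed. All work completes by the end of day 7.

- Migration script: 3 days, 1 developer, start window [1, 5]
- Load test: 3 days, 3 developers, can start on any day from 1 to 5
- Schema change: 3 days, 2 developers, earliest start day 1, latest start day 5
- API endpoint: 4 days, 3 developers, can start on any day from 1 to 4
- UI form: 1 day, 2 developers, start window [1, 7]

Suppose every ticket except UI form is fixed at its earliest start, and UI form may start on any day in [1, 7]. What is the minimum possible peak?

UI form@1: d1:11  d2:9  d3:9  d4:3  d5:0  d6:0  d7:0 → peak 11
UI form@2: d1:9  d2:11  d3:9  d4:3  d5:0  d6:0  d7:0 → peak 11
UI form@3: d1:9  d2:9  d3:11  d4:3  d5:0  d6:0  d7:0 → peak 11
UI form@4: d1:9  d2:9  d3:9  d4:5  d5:0  d6:0  d7:0 → peak 9
UI form@5: d1:9  d2:9  d3:9  d4:3  d5:2  d6:0  d7:0 → peak 9
UI form@6: d1:9  d2:9  d3:9  d4:3  d5:0  d6:2  d7:0 → peak 9
UI form@7: d1:9  d2:9  d3:9  d4:3  d5:0  d6:0  d7:2 → peak 9
Best is UI form@4, peak 9.

9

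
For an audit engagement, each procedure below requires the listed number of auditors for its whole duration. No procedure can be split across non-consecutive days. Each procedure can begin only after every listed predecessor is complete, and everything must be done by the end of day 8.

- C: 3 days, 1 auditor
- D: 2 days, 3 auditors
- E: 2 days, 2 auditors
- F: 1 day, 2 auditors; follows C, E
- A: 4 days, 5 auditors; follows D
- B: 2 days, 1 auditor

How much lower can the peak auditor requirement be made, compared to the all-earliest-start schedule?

2

Early-start peak: d1:7  d2:7  d3:6  d4:7  d5:5  d6:5  d7:0  d8:0 ⇒ 7.
Leveled (C@1, D@3, E@1, F@4, A@5, B@1): d1:4  d2:4  d3:4  d4:5  d5:5  d6:5  d7:5  d8:5 ⇒ 5.
Reduction 7 − 5 = 2.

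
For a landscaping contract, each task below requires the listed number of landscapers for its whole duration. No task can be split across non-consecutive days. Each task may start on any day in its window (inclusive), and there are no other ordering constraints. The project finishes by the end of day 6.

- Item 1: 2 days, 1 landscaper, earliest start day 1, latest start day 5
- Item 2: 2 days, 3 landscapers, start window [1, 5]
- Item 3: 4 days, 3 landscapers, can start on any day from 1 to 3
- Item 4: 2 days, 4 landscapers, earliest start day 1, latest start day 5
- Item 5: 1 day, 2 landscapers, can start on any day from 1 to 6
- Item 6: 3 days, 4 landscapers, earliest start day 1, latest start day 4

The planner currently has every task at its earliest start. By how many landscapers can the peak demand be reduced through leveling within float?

Early-start peak: d1:17  d2:15  d3:7  d4:3  d5:0  d6:0 ⇒ 17.
Leveled (Item 1@1, Item 2@1, Item 3@1, Item 4@5, Item 5@3, Item 6@4): d1:7  d2:7  d3:5  d4:7  d5:8  d6:8 ⇒ 8.
Reduction 17 − 8 = 9.

9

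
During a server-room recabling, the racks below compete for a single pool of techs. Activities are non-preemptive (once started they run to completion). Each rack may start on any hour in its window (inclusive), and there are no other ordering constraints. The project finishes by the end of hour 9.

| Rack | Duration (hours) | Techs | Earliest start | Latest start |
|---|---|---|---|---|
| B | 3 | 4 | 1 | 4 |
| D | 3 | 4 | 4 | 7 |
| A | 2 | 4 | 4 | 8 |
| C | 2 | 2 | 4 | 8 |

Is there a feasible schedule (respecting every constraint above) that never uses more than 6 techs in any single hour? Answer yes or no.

yes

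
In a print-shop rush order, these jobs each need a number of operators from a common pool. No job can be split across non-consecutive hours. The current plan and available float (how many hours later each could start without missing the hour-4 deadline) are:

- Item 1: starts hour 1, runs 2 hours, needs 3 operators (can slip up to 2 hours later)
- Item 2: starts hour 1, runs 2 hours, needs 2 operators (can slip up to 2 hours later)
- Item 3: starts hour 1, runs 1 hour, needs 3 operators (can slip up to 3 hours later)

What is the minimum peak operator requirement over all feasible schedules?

5

Early-start (Item 1@1, Item 2@1, Item 3@1) gives peak 8: h1:8  h2:5  h3:0  h4:0.
Shift Item 3→3.
Schedule Item 1@1, Item 2@1, Item 3@3: h1:5  h2:5  h3:3  h4:0 — peak 5.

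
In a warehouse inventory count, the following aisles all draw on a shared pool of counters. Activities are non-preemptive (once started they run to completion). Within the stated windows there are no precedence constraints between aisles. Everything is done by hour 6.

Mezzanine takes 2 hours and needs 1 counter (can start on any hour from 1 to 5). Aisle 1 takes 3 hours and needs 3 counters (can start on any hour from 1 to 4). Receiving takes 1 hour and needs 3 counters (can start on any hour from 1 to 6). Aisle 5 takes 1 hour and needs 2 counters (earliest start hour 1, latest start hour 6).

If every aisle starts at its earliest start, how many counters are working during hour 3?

3

At early start, hour 3 has: Aisle 1.
Demand: 3 = 3.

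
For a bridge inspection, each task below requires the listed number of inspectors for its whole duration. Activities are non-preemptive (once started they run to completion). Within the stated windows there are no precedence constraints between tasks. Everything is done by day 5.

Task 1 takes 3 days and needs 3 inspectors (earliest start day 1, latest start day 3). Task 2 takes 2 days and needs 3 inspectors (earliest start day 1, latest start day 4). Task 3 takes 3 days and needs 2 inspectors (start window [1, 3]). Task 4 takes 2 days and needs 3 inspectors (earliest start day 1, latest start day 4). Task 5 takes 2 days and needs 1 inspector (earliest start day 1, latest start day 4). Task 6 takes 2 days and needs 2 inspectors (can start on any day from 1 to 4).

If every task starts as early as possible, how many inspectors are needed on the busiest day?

14

Early-start schedule: Task 1@1, Task 2@1, Task 3@1, Task 4@1, Task 5@1, Task 6@1.
Load per day: day 1: 14, day 2: 14, day 3: 5, day 4: 0, day 5: 0.
Peak is 14.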